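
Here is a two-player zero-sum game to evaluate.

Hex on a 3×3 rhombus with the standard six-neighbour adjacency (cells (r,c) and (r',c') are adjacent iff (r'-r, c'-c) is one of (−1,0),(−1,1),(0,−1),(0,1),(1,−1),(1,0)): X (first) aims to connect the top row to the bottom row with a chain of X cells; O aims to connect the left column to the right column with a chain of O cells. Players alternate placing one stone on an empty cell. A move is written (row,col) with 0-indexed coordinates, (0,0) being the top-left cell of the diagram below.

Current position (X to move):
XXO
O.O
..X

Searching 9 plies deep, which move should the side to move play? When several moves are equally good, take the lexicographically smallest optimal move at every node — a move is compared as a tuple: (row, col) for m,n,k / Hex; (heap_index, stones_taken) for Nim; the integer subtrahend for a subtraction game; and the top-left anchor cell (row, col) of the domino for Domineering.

X's best at [XXO/O.O/..X]: (1,1)

[XXO/O.O/..X] X move#1: (1,1):+1/XXO/OXO/..X*, (2,0):-1/XXO/O.O/X.X, (2,1):-1/XXO/O.O/.XX
[XXO/OXO/..X] O move#2: (2,0):-1/XXO/OXO/O.X*, (2,1):-1/XXO/OXO/.OX
[XXO/OXO/O.X] X move#3: (2,1):+1/XXO/OXO/OXX*
[XXO/OXO/OXX] end (terminal -1, O#4); searched XXO/O.O/..X to 9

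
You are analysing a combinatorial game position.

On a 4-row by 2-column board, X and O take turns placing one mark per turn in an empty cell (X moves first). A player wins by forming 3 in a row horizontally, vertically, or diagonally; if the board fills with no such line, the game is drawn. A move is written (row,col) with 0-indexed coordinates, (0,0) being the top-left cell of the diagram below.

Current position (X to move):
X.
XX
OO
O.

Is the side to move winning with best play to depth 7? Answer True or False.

[X./XX/OO/O.] X move#1: (0,1):+0/XX/XX/OO/O.*, (3,1):+0/X./XX/OO/OX
[XX/XX/OO/O.] O move#2: (3,1):+0/XX/XX/OO/OO*
[XX/XX/OO/OO] end (terminal +0, X#3); searched X./XX/OO/O. to 7

X winning at [X./XX/OO/O.]: False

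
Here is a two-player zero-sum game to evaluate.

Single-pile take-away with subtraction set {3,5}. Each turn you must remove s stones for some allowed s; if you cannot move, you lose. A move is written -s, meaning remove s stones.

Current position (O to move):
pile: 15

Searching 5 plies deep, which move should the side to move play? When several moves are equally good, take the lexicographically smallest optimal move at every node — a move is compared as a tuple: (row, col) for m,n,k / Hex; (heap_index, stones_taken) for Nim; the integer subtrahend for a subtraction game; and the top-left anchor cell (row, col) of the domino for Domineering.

O's best at [15]: -5

p1 O@[15]: -3[12]-1 -5[10]+1*
p2 X@[10]: -3[7]-1* -5[5]-1
p3 O@[7]: -3[4]-1 -5[2]+1*
p4 X@[2] terminal -1; root [15] d5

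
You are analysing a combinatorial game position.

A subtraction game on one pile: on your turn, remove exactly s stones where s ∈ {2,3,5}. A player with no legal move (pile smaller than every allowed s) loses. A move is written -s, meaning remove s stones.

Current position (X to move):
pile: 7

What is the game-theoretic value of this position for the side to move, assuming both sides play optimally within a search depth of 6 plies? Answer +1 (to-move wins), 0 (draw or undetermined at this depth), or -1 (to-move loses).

value(7, X) = -1

ply 1, X at 7 | -2=-1→5*; -3=-1→4; -5=-1→2
ply 2, O at 5 | -2=-1→3; -3=-1→2; -5=+1→0*
ply 3: 0 is terminal -1 (X); from 7 depth 6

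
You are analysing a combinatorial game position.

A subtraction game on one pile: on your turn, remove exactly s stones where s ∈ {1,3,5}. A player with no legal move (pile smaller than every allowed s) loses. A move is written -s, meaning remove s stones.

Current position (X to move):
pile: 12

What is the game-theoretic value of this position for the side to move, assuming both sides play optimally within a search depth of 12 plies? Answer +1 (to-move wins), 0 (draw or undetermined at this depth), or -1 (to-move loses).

value(12, X) = -1

ply 1, X at 12 | -1=-1→11*; -3=-1→9; -5=-1→7
ply 2, O at 11 | -1=+1→10*; -3=+1→8; -5=+1→6
ply 3, X at 10 | -1=-1→9*; -3=-1→7; -5=-1→5
ply 4, O at 9 | -1=+1→8*; -3=+1→6; -5=+1→4
ply 5, X at 8 | -1=-1→7*; -3=-1→5; -5=-1→3
ply 6, O at 7 | -1=+1→6*; -3=+1→4; -5=+1→2
ply 7, X at 6 | -1=-1→5*; -3=-1→3; -5=-1→1
ply 8, O at 5 | -1=+1→4*; -3=+1→2; -5=+1→0
ply 9, X at 4 | -1=-1→3*; -3=-1→1
ply 10, O at 3 | -1=+1→2*; -3=+1→0
ply 11, X at 2 | -1=-1→1*
ply 12, O at 1 | -1=+1→0*
ply 13: 0 is terminal -1 (X); from 12 depth 12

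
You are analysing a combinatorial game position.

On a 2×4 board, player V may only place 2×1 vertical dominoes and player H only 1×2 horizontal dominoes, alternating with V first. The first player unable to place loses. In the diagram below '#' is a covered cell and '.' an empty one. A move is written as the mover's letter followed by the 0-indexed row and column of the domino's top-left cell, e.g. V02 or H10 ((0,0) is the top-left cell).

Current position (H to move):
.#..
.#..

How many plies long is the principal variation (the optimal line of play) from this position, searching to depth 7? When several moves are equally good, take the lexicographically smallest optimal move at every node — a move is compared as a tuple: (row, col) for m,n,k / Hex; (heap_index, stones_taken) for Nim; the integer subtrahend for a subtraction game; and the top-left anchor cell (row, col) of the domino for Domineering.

ply 1, H at .#../.#.. | H02=+1→.###/.#..*; H12=+1→.#../.###
ply 2, V at .###/.#.. | V00=-1→####/##..*
ply 3, H at ####/##.. | H12=+1→####/####*
ply 4: ####/#### is terminal -1 (V); from .#../.#.. depth 7

PV length from [.#../.#..]: 3 plies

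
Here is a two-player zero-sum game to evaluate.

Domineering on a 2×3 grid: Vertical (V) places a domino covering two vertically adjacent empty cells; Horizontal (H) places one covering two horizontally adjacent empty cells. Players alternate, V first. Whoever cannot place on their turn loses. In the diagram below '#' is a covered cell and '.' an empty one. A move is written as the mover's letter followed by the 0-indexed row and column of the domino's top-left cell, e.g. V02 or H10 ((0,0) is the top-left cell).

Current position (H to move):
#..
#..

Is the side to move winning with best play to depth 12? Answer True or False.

ply 1, H at #../#.. | H01=+1→###/#..*; H11=+1→#../###
ply 2: ###/#.. is terminal -1 (V); from #../#.. depth 12

H winning at [#../#..]: True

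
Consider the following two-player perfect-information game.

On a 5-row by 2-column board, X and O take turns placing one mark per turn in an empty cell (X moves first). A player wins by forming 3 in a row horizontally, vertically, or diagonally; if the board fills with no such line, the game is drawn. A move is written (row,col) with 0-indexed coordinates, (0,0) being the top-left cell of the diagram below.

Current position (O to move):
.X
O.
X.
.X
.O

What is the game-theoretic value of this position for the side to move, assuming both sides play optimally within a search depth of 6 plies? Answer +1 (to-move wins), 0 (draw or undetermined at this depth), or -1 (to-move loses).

p1 O@[.X/O./X./.X/.O]: (0,0)[OX/O./X./.X/.O]+0* (1,1)[.X/OO/X./.X/.O]+0 (2,1)[.X/O./XO/.X/.O]+0 (3,0)[.X/O./X./OX/.O]+0 (4,0)[.X/O./X./.X/OO]+0
p2 X@[OX/O./X./.X/.O]: (1,1)[OX/OX/X./.X/.O]+0* (2,1)[OX/O./XX/.X/.O]+0 (3,0)[OX/O./X./XX/.O]+0 (4,0)[OX/O./X./.X/XO]+0
p3 O@[OX/OX/X./.X/.O]: (2,1)[OX/OX/XO/.X/.O]+0* (3,0)[OX/OX/X./OX/.O]-1 (4,0)[OX/OX/X./.X/OO]-1
p4 X@[OX/OX/XO/.X/.O]: (3,0)[OX/OX/XO/XX/.O]+0* (4,0)[OX/OX/XO/.X/XO]+0
p5 O@[OX/OX/XO/XX/.O]: (4,0)[OX/OX/XO/XX/OO]+0*
p6 X@[OX/OX/XO/XX/OO] terminal +0; root [.X/O./X./.X/.O] d6

value(.X/O./X./.X/.O, O) = 0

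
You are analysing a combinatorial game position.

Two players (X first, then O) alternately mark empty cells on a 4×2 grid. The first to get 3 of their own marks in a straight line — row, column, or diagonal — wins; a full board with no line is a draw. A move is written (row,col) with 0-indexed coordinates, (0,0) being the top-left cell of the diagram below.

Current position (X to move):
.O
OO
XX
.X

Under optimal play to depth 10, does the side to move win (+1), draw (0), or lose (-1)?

value(.O/OO/XX/.X, X) = 0

p1 X@[.O/OO/XX/.X]: (0,0)[XO/OO/XX/.X]+0* (3,0)[.O/OO/XX/XX]+0
p2 O@[XO/OO/XX/.X]: (3,0)[XO/OO/XX/OX]+0*
p3 X@[XO/OO/XX/OX] terminal +0; root [.O/OO/XX/.X] d10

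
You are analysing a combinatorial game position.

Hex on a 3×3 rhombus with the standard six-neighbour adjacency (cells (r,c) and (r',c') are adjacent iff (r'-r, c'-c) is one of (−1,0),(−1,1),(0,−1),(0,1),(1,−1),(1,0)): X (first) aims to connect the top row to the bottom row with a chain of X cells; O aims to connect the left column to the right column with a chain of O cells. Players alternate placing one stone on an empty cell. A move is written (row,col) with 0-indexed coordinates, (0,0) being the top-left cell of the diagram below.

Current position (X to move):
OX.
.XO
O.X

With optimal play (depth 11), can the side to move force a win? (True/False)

ply 1, X at OX./.XO/O.X | (0,2)=-1→OXX/.XO/O.X; (1,0)=-1→OX./XXO/O.X; (2,1)=+1→OX./.XO/OXX*
ply 2: OX./.XO/OXX is terminal -1 (O); from OX./.XO/O.X depth 11

X winning at [OX./.XO/O.X]: True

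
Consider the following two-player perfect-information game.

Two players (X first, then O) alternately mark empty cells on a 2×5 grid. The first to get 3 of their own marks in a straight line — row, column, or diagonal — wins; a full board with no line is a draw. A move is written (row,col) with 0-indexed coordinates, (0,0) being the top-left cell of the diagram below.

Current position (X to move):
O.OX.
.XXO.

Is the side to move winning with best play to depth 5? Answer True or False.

X winning at [O.OX./.XXO.]: True

ply 1, X at O.OX./.XXO. | (0,1)=+0→OXOX./.XXO.; (0,4)=-1→O.OXX/.XXO.; (1,0)=+1→O.OX./XXXO.*; (1,4)=-1→O.OX./.XXOX
ply 2: O.OX./XXXO. is terminal -1 (O); from O.OX./.XXO. depth 5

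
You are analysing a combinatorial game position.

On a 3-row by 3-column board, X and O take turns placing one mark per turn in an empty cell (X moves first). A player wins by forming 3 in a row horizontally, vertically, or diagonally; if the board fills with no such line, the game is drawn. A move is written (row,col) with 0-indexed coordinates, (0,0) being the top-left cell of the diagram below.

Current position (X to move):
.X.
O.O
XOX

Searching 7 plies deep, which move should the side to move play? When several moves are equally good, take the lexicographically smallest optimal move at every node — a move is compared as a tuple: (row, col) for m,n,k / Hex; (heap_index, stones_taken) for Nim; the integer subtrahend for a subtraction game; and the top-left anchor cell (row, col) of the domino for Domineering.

[.X./O.O/XOX] X move#1: (0,0):-1/XX./O.O/XOX, (0,2):-1/.XX/O.O/XOX, (1,1):+1/.X./OXO/XOX*
[.X./OXO/XOX] O move#2: (0,0):-1/OX./OXO/XOX*, (0,2):-1/.XO/OXO/XOX
[OX./OXO/XOX] X move#3: (0,2):+1/OXX/OXO/XOX*
[OXX/OXO/XOX] end (terminal -1, O#4); searched .X./O.O/XOX to 7

X's best at [.X./O.O/XOX]: (1,1)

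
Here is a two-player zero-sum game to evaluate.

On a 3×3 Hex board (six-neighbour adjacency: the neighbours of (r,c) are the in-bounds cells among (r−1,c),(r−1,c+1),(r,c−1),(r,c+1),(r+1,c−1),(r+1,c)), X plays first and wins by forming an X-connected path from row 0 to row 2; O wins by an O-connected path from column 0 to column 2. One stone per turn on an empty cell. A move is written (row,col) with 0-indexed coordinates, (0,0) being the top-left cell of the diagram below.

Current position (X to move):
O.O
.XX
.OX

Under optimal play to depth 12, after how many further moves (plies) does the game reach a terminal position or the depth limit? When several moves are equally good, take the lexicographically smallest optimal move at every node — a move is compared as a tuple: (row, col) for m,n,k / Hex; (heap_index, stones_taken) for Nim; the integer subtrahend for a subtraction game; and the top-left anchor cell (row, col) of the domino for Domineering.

PV length from [O.O/.XX/.OX]: 1 ply

p1 X@[O.O/.XX/.OX]: (0,1)[OXO/.XX/.OX]+1* (1,0)[O.O/XXX/.OX]-1 (2,0)[O.O/.XX/XOX]-1
p2 O@[OXO/.XX/.OX] terminal -1; root [O.O/.XX/.OX] d12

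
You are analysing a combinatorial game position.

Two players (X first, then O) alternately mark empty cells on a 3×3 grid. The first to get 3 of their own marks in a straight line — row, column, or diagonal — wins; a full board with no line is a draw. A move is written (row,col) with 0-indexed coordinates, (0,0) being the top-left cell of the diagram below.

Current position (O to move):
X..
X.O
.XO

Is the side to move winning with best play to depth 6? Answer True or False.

p1 O@[X../X.O/.XO]: (0,1)[XO./X.O/.XO]-1 (0,2)[X.O/X.O/.XO]+1* (1,1)[X../XOO/.XO]-1 (2,0)[X../X.O/OXO]+0
p2 X@[X.O/X.O/.XO] terminal -1; root [X../X.O/.XO] d6

O winning at [X../X.O/.XO]: True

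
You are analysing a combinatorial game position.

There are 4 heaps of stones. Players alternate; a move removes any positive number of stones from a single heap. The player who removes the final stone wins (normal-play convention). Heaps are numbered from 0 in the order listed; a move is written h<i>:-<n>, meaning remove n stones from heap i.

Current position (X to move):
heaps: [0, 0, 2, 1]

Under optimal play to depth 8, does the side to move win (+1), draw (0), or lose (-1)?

value((0,0,2,1), X) = +1

p1 X@[(0,0,2,1)]: h2:-1[(0,0,1,1)]+1* h2:-2[(0,0,0,1)]-1 h3:-1[(0,0,2,0)]-1
p2 O@[(0,0,1,1)]: h2:-1[(0,0,0,1)]-1* h3:-1[(0,0,1,0)]-1
p3 X@[(0,0,0,1)]: h3:-1[(0,0,0,0)]+1*
p4 O@[(0,0,0,0)] terminal -1; root [(0,0,2,1)] d8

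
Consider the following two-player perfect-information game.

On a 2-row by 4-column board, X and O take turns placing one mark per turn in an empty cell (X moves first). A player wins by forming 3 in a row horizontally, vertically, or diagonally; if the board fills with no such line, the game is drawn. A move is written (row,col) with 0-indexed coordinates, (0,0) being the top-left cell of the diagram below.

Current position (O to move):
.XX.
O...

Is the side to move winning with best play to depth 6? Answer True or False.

[.XX./O...] O move#1: (0,0):-1/OXX./O...*, (0,3):-1/.XXO/O..., (1,1):-1/.XX./OO.., (1,2):-1/.XX./O.O., (1,3):-1/.XX./O..O
[OXX./O...] X move#2: (0,3):+1/OXXX/O...*, (1,1):+0/OXX./OX.., (1,2):+0/OXX./O.X., (1,3):+0/OXX./O..X
[OXXX/O...] end (terminal -1, O#3); searched .XX./O... to 6

O winning at [.XX./O...]: False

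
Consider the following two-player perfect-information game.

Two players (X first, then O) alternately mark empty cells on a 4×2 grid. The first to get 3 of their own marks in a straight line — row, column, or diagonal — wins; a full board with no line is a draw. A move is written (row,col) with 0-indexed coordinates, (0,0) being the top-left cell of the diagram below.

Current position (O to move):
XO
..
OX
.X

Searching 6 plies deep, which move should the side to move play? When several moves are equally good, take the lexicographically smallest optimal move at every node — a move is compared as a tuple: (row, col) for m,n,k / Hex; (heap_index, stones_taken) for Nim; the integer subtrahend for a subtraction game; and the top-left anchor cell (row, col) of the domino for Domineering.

ply 1, O at XO/../OX/.X | (1,0)=-1→XO/O./OX/.X; (1,1)=+0→XO/.O/OX/.X*; (3,0)=-1→XO/../OX/OX
ply 2, X at XO/.O/OX/.X | (1,0)=+0→XO/XO/OX/.X*; (3,0)=+0→XO/.O/OX/XX
ply 3, O at XO/XO/OX/.X | (3,0)=+0→XO/XO/OX/OX*
ply 4: XO/XO/OX/OX is terminal +0 (X); from XO/../OX/.X depth 6

O's best at [XO/../OX/.X]: (1,1)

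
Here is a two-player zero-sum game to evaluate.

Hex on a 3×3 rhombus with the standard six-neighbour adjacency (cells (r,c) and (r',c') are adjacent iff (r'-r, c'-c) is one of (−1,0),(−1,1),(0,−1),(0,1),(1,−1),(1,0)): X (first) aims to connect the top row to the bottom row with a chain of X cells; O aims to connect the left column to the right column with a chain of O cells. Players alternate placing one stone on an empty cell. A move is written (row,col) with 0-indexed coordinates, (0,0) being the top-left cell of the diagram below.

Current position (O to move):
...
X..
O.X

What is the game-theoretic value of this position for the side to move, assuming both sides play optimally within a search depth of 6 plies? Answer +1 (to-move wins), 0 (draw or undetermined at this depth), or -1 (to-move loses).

[.../X../O.X] O move#1: (0,0):-1/O../X../O.X, (0,1):-1/.O./X../O.X, (0,2):-1/..O/X../O.X, (1,1):+1/.../XO./O.X*, (1,2):+1/.../X.O/O.X, (2,1):-1/.../X../OOX
[.../XO./O.X] X move#2: (0,0):-1/X../XO./O.X*, (0,1):-1/.X./XO./O.X, (0,2):-1/..X/XO./O.X, (1,2):-1/.../XOX/O.X, (2,1):-1/.../XO./OXX
[X../XO./O.X] O move#3: (0,1):+1/XO./XO./O.X*, (0,2):+1/X.O/XO./O.X, (1,2):+1/X../XOO/O.X, (2,1):+1/X../XO./OOX
[XO./XO./O.X] X move#4: (0,2):-1/XOX/XO./O.X*, (1,2):-1/XO./XOX/O.X, (2,1):-1/XO./XO./OXX
[XOX/XO./O.X] O move#5: (1,2):+1/XOX/XOO/O.X*, (2,1):-1/XOX/XO./OOX
[XOX/XOO/O.X] end (terminal -1, X#6); searched .../X../O.X to 6

value(.../X../O.X, O) = +1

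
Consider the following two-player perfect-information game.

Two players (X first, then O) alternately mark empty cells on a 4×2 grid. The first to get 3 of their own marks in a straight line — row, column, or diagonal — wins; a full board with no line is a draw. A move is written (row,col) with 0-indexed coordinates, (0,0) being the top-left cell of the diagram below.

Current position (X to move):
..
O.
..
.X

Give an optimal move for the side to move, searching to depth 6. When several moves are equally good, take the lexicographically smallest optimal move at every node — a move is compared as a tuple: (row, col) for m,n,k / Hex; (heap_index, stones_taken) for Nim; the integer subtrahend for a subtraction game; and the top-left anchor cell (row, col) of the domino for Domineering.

X's best at [../O./../.X]: (0,0)

p1 X@[../O./../.X]: (0,0)[X./O./../.X]+0* (0,1)[.X/O./../.X]-1 (1,1)[../OX/../.X]+0 (2,0)[../O./X./.X]+0 (2,1)[../O./.X/.X]+0 (3,0)[../O./../XX]+0
p2 O@[X./O./../.X]: (0,1)[XO/O./../.X]+0* (1,1)[X./OO/../.X]+0 (2,0)[X./O./O./.X]+0 (2,1)[X./O./.O/.X]+0 (3,0)[X./O./../OX]+0
p3 X@[XO/O./../.X]: (1,1)[XO/OX/../.X]+0* (2,0)[XO/O./X./.X]+0 (2,1)[XO/O./.X/.X]+0 (3,0)[XO/O./../XX]+0
p4 O@[XO/OX/../.X]: (2,0)[XO/OX/O./.X]-1 (2,1)[XO/OX/.O/.X]+0* (3,0)[XO/OX/../OX]-1
p5 X@[XO/OX/.O/.X]: (2,0)[XO/OX/XO/.X]+0* (3,0)[XO/OX/.O/XX]+0
p6 O@[XO/OX/XO/.X]: (3,0)[XO/OX/XO/OX]+0*
p7 X@[XO/OX/XO/OX] terminal +0; root [../O./../.X] d6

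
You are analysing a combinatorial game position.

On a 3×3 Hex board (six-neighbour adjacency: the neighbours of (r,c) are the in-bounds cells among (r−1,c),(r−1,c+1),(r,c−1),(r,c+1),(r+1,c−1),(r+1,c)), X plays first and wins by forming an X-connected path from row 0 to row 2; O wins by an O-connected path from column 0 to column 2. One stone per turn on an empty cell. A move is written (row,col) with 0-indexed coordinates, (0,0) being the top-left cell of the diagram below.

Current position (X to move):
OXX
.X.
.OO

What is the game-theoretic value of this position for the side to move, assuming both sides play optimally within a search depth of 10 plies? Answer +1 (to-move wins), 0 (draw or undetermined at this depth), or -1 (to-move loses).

value(OXX/.X./.OO, X) = +1

[OXX/.X./.OO] X move#1: (1,0):-1/OXX/XX./.OO, (1,2):-1/OXX/.XX/.OO, (2,0):+1/OXX/.X./XOO*
[OXX/.X./XOO] end (terminal -1, O#2); searched OXX/.X./.OO to 10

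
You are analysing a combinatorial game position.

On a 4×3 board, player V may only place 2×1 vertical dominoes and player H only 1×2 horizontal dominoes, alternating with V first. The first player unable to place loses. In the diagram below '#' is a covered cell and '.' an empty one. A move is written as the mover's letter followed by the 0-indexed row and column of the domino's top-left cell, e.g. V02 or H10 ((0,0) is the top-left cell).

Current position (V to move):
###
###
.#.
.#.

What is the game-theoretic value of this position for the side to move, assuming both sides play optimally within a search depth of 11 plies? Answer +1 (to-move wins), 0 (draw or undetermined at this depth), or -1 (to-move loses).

value(###/###/.#./.#., V) = +1

[###/###/.#./.#.] V move#1: V20:+1/###/###/##./##.*, V22:+1/###/###/.##/.##
[###/###/##./##.] end (terminal -1, H#2); searched ###/###/.#./.#. to 11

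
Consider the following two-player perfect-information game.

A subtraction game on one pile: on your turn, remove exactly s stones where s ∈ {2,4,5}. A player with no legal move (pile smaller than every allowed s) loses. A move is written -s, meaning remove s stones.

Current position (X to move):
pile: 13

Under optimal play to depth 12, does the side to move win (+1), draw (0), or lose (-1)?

ply 1, X at 13 | -2=-1→11; -4=-1→9; -5=+1→8*
ply 2, O at 8 | -2=-1→6*; -4=-1→4; -5=-1→3
ply 3, X at 6 | -2=-1→4; -4=-1→2; -5=+1→1*
ply 4: 1 is terminal -1 (O); from 13 depth 12

value(13, X) = +1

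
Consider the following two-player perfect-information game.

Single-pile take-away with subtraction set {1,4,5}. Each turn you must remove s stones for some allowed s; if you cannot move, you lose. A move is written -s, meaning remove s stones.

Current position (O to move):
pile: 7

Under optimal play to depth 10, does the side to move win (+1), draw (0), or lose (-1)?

p1 O@[7]: -1[6]-1 -4[3]-1 -5[2]+1*
p2 X@[2]: -1[1]-1*
p3 O@[1]: -1[0]+1*
p4 X@[0] terminal -1; root [7] d10

value(7, O) = +1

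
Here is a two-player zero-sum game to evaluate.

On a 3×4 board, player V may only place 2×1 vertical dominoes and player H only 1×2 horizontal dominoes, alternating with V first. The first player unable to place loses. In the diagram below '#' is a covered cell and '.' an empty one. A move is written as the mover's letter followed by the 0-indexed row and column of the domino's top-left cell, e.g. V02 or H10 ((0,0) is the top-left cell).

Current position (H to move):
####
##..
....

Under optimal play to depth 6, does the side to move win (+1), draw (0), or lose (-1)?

ply 1, H at ####/##../.... | H12=+1→####/####/....*; H20=-1→####/##../##..; H21=-1→####/##../.##.; H22=+1→####/##../..##
ply 2: ####/####/.... is terminal -1 (V); from ####/##../.... depth 6

value(####/##../...., H) = +1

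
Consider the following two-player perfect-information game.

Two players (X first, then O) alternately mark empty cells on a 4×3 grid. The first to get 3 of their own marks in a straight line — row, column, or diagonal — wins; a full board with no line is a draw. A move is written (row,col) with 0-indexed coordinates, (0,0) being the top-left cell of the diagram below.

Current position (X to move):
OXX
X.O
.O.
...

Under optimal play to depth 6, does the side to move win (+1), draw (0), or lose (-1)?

p1 X@[OXX/X.O/.O./...]: (1,1)[OXX/XXO/.O./...]-1 (2,0)[OXX/X.O/XO./...]-1 (2,2)[OXX/X.O/.OX/...]-1 (3,0)[OXX/X.O/.O./X..]+0* (3,1)[OXX/X.O/.O./.X.]-1 (3,2)[OXX/X.O/.O./..X]-1
p2 O@[OXX/X.O/.O./X..]: (1,1)[OXX/XOO/.O./X..]-1 (2,0)[OXX/X.O/OO./X..]+0* (2,2)[OXX/X.O/.OO/X..]-1 (3,1)[OXX/X.O/.O./XO.]-1 (3,2)[OXX/X.O/.O./X.O]-1
p3 X@[OXX/X.O/OO./X..]: (1,1)[OXX/XXO/OO./X..]-1 (2,2)[OXX/X.O/OOX/X..]+0* (3,1)[OXX/X.O/OO./XX.]-1 (3,2)[OXX/X.O/OO./X.X]-1
p4 O@[OXX/X.O/OOX/X..]: (1,1)[OXX/XOO/OOX/X..]+0* (3,1)[OXX/X.O/OOX/XO.]+0 (3,2)[OXX/X.O/OOX/X.O]+0
p5 X@[OXX/XOO/OOX/X..]: (3,1)[OXX/XOO/OOX/XX.]+0* (3,2)[OXX/XOO/OOX/X.X]-1
p6 O@[OXX/XOO/OOX/XX.]: (3,2)[OXX/XOO/OOX/XXO]+0*
p7 X@[OXX/XOO/OOX/XXO] terminal +0; root [OXX/X.O/.O./...] d6

value(OXX/X.O/.O./..., X) = 0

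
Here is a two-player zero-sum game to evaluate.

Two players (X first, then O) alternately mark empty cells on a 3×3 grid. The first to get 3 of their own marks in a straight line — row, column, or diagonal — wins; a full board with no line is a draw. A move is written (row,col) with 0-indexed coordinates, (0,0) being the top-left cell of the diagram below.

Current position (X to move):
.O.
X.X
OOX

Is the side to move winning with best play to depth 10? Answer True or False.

X winning at [.O./X.X/OOX]: True

ply 1, X at .O./X.X/OOX | (0,0)=-1→XO./X.X/OOX; (0,2)=+1→.OX/X.X/OOX*; (1,1)=+1→.O./XXX/OOX
ply 2: .OX/X.X/OOX is terminal -1 (O); from .O./X.X/OOX depth 10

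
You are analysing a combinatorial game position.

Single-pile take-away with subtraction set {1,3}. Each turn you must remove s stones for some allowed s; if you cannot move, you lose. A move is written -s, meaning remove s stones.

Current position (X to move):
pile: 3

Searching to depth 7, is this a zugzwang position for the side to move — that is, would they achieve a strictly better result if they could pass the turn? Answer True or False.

[3] X move#1: -1:+1/2*, -3:+1/0
[2] O move#2: -1:-1/1*
[1] X move#3: -1:+1/0*
[0] end (terminal -1, O#4); searched 3 to 7
pass branch (O moves first from the same position):
  | [3] O move#1: -1:+1/2*, -3:+1/0
  | [2] X move#2: -1:-1/1*
  | [1] O move#3: -1:+1/0*
  | [0] end (terminal -1, X#4); searched 3 to 7
X moving scores +1; X passing scores -1

zugzwang(3, X) = False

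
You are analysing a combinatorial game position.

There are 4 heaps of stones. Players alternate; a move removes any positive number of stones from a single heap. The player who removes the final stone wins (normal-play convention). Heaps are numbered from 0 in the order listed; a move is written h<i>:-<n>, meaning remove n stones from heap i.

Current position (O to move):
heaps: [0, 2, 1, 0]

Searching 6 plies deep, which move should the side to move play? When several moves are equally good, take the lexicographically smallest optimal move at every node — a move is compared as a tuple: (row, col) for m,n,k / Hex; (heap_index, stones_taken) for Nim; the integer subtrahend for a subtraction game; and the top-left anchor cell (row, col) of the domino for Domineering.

O's best at [(0,2,1,0)]: h1:-1

[(0,2,1,0)] O move#1: h1:-1:+1/(0,1,1,0)*, h1:-2:-1/(0,0,1,0), h2:-1:-1/(0,2,0,0)
[(0,1,1,0)] X move#2: h1:-1:-1/(0,0,1,0)*, h2:-1:-1/(0,1,0,0)
[(0,0,1,0)] O move#3: h2:-1:+1/(0,0,0,0)*
[(0,0,0,0)] end (terminal -1, X#4); searched (0,2,1,0) to 6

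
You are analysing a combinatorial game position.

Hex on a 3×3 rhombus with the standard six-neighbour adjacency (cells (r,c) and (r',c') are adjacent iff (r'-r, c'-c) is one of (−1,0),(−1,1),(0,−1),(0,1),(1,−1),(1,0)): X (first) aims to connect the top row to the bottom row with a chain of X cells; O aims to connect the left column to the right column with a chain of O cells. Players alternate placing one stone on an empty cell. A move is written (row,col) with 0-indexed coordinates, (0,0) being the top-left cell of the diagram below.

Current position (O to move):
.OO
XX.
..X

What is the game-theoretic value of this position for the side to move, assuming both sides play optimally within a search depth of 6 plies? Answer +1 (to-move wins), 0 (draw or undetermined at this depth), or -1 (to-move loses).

value(.OO/XX./..X, O) = +1

p1 O@[.OO/XX./..X]: (0,0)[OOO/XX./..X]+1* (1,2)[.OO/XXO/..X]-1 (2,0)[.OO/XX./O.X]-1 (2,1)[.OO/XX./.OX]-1
p2 X@[OOO/XX./..X] terminal -1; root [.OO/XX./..X] d6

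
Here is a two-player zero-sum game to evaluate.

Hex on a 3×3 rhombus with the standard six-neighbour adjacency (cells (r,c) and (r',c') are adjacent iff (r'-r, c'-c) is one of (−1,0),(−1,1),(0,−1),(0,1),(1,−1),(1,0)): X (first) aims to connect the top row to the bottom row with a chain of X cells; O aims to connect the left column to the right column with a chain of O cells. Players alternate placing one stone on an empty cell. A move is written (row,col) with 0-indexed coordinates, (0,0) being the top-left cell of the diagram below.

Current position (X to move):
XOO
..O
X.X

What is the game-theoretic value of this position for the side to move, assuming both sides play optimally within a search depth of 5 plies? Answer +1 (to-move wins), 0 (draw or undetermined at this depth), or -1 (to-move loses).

p1 X@[XOO/..O/X.X]: (1,0)[XOO/X.O/X.X]+1* (1,1)[XOO/.XO/X.X]-1 (2,1)[XOO/..O/XXX]-1
p2 O@[XOO/X.O/X.X] terminal -1; root [XOO/..O/X.X] d5

value(XOO/..O/X.X, X) = +1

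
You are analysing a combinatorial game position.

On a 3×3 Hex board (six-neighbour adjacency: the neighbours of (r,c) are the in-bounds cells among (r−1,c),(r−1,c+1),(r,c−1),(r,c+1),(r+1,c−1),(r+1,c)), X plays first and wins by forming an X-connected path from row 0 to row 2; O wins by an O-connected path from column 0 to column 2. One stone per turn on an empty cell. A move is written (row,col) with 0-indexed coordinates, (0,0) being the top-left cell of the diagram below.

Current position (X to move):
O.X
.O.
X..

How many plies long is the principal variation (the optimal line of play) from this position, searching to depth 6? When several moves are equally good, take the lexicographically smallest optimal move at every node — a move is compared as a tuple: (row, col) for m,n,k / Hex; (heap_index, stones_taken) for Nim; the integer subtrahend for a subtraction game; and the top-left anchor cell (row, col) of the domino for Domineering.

[O.X/.O./X..] X move#1: (0,1):+1/OXX/.O./X..*, (1,0):+1/O.X/XO./X.., (1,2):+1/O.X/.OX/X.., (2,1):-1/O.X/.O./XX., (2,2):-1/O.X/.O./X.X
[OXX/.O./X..] O move#2: (1,0):-1/OXX/OO./X..*, (1,2):-1/OXX/.OO/X.., (2,1):-1/OXX/.O./XO., (2,2):-1/OXX/.O./X.O
[OXX/OO./X..] X move#3: (1,2):+1/OXX/OOX/X..*, (2,1):-1/OXX/OO./XX., (2,2):-1/OXX/OO./X.X
[OXX/OOX/X..] O move#4: (2,1):-1/OXX/OOX/XO.*, (2,2):-1/OXX/OOX/X.O
[OXX/OOX/XO.] X move#5: (2,2):+1/OXX/OOX/XOX*
[OXX/OOX/XOX] end (terminal -1, O#6); searched O.X/.O./X.. to 6

PV length from [O.X/.O./X..]: 5 plies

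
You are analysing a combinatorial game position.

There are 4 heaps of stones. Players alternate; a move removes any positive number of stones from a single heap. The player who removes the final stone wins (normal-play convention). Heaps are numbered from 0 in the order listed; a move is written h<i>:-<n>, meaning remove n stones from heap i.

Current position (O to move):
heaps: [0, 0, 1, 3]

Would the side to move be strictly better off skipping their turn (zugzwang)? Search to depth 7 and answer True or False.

[(0,0,1,3)] O move#1: h2:-1:-1/(0,0,0,3), h3:-1:-1/(0,0,1,2), h3:-2:+1/(0,0,1,1)*, h3:-3:-1/(0,0,1,0)
[(0,0,1,1)] X move#2: h2:-1:-1/(0,0,0,1)*, h3:-1:-1/(0,0,1,0)
[(0,0,0,1)] O move#3: h3:-1:+1/(0,0,0,0)*
[(0,0,0,0)] end (terminal -1, X#4); searched (0,0,1,3) to 7
if O skipped the turn, X would face:
~ [(0,0,1,3)] X move#1: h2:-1:-1/(0,0,0,3), h3:-1:-1/(0,0,1,2), h3:-2:+1/(0,0,1,1)*, h3:-3:-1/(0,0,1,0)
~ [(0,0,1,1)] O move#2: h2:-1:-1/(0,0,0,1)*, h3:-1:-1/(0,0,1,0)
~ [(0,0,0,1)] X move#3: h3:-1:+1/(0,0,0,0)*
~ [(0,0,0,0)] end (terminal -1, O#4); searched (0,0,1,3) to 7
compare (O): move=+1 vs pass=-1

zugzwang((0,0,1,3), O) = False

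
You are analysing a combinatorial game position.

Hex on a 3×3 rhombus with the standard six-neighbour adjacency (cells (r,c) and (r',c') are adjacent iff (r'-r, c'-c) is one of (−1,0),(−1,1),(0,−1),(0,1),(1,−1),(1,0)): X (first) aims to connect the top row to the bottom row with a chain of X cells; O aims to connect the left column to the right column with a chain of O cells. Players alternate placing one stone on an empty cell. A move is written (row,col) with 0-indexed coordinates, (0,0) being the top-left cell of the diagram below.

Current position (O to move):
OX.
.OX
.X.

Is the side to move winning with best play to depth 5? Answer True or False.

ply 1, O at OX./.OX/.X. | (0,2)=+1→OXO/.OX/.X.*; (1,0)=-1→OX./OOX/.X.; (2,0)=-1→OX./.OX/OX.; (2,2)=-1→OX./.OX/.XO
ply 2, X at OXO/.OX/.X. | (1,0)=-1→OXO/XOX/.X.*; (2,0)=-1→OXO/.OX/XX.; (2,2)=-1→OXO/.OX/.XX
ply 3, O at OXO/XOX/.X. | (2,0)=+1→OXO/XOX/OX.*; (2,2)=-1→OXO/XOX/.XO
ply 4: OXO/XOX/OX. is terminal -1 (X); from OX./.OX/.X. depth 5

O winning at [OX./.OX/.X.]: True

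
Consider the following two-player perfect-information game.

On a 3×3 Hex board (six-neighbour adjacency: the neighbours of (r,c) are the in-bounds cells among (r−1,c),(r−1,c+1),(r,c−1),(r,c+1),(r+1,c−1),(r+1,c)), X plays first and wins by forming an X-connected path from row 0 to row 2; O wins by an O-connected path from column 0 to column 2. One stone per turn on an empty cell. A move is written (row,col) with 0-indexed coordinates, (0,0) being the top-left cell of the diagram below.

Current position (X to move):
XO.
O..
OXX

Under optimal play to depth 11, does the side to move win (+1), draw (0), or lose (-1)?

p1 X@[XO./O../OXX]: (0,2)[XOX/O../OXX]+1* (1,1)[XO./OX./OXX]-1 (1,2)[XO./O.X/OXX]-1
p2 O@[XOX/O../OXX]: (1,1)[XOX/OO./OXX]-1* (1,2)[XOX/O.O/OXX]-1
p3 X@[XOX/OO./OXX]: (1,2)[XOX/OOX/OXX]+1*
p4 O@[XOX/OOX/OXX] terminal -1; root [XO./O../OXX] d11

value(XO./O../OXX, X) = +1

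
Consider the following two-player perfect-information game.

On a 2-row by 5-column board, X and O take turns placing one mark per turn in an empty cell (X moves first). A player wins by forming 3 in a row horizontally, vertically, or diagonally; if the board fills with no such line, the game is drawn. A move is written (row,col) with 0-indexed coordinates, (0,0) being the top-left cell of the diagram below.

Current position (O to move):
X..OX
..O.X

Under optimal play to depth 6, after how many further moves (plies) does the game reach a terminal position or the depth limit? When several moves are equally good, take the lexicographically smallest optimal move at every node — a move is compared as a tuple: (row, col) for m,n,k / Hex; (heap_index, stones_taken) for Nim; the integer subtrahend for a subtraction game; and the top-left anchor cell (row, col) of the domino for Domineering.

[X..OX/..O.X] O move#1: (0,1):+1/XO.OX/..O.X*, (0,2):+1/X.OOX/..O.X, (1,0):+0/X..OX/O.O.X, (1,1):+1/X..OX/.OO.X, (1,3):+0/X..OX/..OOX
[XO.OX/..O.X] X move#2: (0,2):-1/XOXOX/..O.X*, (1,0):-1/XO.OX/X.O.X, (1,1):-1/XO.OX/.XO.X, (1,3):-1/XO.OX/..OXX
[XOXOX/..O.X] O move#3: (1,0):+0/XOXOX/O.O.X, (1,1):+1/XOXOX/.OO.X*, (1,3):+0/XOXOX/..OOX
[XOXOX/.OO.X] X move#4: (1,0):-1/XOXOX/XOO.X*, (1,3):-1/XOXOX/.OOXX
[XOXOX/XOO.X] O move#5: (1,3):+1/XOXOX/XOOOX*
[XOXOX/XOOOX] end (terminal -1, X#6); searched X..OX/..O.X to 6

PV length from [X..OX/..O.X]: 5 plies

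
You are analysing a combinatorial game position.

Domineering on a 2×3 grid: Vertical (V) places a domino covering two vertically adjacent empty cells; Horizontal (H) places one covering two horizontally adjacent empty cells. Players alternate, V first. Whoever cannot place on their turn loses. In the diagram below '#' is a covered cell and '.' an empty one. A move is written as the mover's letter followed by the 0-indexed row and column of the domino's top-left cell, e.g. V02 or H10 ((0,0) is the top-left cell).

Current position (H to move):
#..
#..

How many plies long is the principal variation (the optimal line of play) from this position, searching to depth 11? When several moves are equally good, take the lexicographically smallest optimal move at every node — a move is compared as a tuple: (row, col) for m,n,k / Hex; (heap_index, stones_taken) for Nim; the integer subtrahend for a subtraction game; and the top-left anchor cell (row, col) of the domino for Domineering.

p1 H@[#../#..]: H01[###/#..]+1* H11[#../###]+1
p2 V@[###/#..] terminal -1; root [#../#..] d11

PV length from [#../#..]: 1 ply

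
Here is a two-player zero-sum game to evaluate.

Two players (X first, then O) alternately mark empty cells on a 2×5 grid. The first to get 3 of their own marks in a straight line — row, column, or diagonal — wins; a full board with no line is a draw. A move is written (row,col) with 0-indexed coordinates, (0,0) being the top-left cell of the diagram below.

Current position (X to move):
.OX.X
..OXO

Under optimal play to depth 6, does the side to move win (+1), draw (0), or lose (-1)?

value(.OX.X/..OXO, X) = +1

ply 1, X at .OX.X/..OXO | (0,0)=+0→XOX.X/..OXO; (0,3)=+1→.OXXX/..OXO*; (1,0)=+0→.OX.X/X.OXO; (1,1)=+0→.OX.X/.XOXO
ply 2: .OXXX/..OXO is terminal -1 (O); from .OX.X/..OXO depth 6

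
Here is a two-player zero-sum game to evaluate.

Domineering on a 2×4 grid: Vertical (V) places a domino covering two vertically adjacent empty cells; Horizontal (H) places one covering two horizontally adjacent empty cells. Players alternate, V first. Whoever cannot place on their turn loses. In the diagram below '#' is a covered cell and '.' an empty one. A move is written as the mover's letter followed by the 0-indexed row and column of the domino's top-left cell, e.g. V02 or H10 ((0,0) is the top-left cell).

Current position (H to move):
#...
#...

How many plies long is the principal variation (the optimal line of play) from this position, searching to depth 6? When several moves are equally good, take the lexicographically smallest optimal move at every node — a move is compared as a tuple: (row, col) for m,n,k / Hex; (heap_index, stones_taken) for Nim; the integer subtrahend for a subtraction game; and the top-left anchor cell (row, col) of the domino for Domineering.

PV length from [#.../#...]: 3 plies

p1 H@[#.../#...]: H01[###./#...]+1* H02[#.##/#...]+1 H11[#.../###.]+1 H12[#.../#.##]+1
p2 V@[###./#...]: V03[####/#..#]-1*
p3 H@[####/#..#]: H11[####/####]+1*
p4 V@[####/####] terminal -1; root [#.../#...] d6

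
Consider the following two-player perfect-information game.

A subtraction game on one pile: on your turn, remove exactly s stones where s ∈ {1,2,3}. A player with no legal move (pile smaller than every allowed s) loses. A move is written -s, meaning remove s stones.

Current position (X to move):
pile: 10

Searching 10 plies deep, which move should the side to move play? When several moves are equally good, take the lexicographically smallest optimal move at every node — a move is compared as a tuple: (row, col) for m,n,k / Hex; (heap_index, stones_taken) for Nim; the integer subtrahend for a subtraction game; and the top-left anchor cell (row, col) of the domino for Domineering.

[10] X move#1: -1:-1/9, -2:+1/8*, -3:-1/7
[8] O move#2: -1:-1/7*, -2:-1/6, -3:-1/5
[7] X move#3: -1:-1/6, -2:-1/5, -3:+1/4*
[4] O move#4: -1:-1/3*, -2:-1/2, -3:-1/1
[3] X move#5: -1:-1/2, -2:-1/1, -3:+1/0*
[0] end (terminal -1, O#6); searched 10 to 10

X's best at [10]: -2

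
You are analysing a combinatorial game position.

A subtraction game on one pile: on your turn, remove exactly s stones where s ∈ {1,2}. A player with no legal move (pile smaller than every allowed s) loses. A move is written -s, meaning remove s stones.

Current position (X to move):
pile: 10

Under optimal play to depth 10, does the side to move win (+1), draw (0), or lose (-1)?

value(10, X) = +1

ply 1, X at 10 | -1=+1→9*; -2=-1→8
ply 2, O at 9 | -1=-1→8*; -2=-1→7
ply 3, X at 8 | -1=-1→7; -2=+1→6*
ply 4, O at 6 | -1=-1→5*; -2=-1→4
ply 5, X at 5 | -1=-1→4; -2=+1→3*
ply 6, O at 3 | -1=-1→2*; -2=-1→1
ply 7, X at 2 | -1=-1→1; -2=+1→0*
ply 8: 0 is terminal -1 (O); from 10 depth 10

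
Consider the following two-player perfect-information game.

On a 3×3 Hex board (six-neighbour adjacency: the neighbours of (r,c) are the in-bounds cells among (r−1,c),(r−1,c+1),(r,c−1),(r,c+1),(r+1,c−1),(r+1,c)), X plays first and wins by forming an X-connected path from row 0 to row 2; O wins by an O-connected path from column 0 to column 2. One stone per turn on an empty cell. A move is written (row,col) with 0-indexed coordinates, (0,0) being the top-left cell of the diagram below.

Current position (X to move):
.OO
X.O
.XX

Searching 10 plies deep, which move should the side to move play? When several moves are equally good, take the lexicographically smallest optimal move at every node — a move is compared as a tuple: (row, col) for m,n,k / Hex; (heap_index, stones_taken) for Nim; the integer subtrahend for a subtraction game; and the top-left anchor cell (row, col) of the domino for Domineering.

[.OO/X.O/.XX] X move#1: (0,0):+1/XOO/X.O/.XX*, (1,1):-1/.OO/XXO/.XX, (2,0):-1/.OO/X.O/XXX
[XOO/X.O/.XX] O move#2: (1,1):-1/XOO/XOO/.XX*, (2,0):-1/XOO/X.O/OXX
[XOO/XOO/.XX] X move#3: (2,0):+1/XOO/XOO/XXX*
[XOO/XOO/XXX] end (terminal -1, O#4); searched .OO/X.O/.XX to 10

X's best at [.OO/X.O/.XX]: (0,0)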